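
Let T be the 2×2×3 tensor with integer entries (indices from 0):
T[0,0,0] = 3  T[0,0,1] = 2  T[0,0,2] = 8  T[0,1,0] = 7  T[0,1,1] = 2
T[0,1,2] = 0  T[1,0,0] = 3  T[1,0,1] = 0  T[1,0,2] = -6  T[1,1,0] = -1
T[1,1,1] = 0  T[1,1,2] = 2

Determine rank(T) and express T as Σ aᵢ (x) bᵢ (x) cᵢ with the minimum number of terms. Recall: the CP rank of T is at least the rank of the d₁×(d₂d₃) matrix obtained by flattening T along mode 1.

rank(T) = 2

Lower bound: the mode-1 unfolding of T (rows indexed by i, columns by (j,k) = (0,0), (0,1), (0,2), (1,0), (1,1), (1,2)) is [[3, 2, 8, 7, 2, 0], [3, 0, -6, -1, 0, 2]].
There the 2×2 minor on rows i ∈ {0, 1}, columns (j,k) ∈ {(0,0), (0,1)} is det [[3, 2], [3, 0]] = -6 ≠ 0, so this unfolding has rank ≥ 2; CP rank is at least every unfolding rank, so rank(T) ≥ 2. (This is only a lower bound: in general the CP rank may exceed every unfolding rank, so we still need to exhibit 2 rank-1 terms summing to T.)
Upper bound — finding two terms. Write S_k = T[:,:,k] for the frontal slices: S₀ = [[3, 7], [3, -1]], S₁ = [[2, 2], [0, 0]], S₂ = [[8, 0], [-6, 2]].
If T = a₁ (x) b₁ (x) c₁ + a₂ (x) b₂ (x) c₂ then each S_k = c₁[k]·a₁b₁ᵀ + c₂[k]·a₂b₂ᵀ. S₀ and S₁ are linearly independent, so a₁b₁ᵀ and a₂b₂ᵀ must span the same plane of matrices: they are the rank-1 matrices of the form x·S₀ + y·S₁.
det(x·S₀ + y·S₁) is −24·x² − 8·xy = (-8)·(3·x + y)(x), vanishing at (x:y) = (1:-3) and (0:1).
M₁ = S₀ − 3·S₁ = [[-3, 1], [3, -1]] = −[1, -1][3, -1]ᵀ and M₂ = S₁ = [[2, 2], [0, 0]] = 2·[1, 0][1, 1]ᵀ, so take a₁ = [1, -1], b₁ = [3, -1], a₂ = [1, 0], b₂ = [1, 1].
Each slice is an integer combination of E₁ = a₁b₁ᵀ and E₂ = a₂b₂ᵀ: S₀ = −E₁ + 6·E₂, S₁ = 2·E₂, S₂ = 2·E₁ + 2·E₂; reading off coefficients, c₁ = [-1, 0, 2] and c₂ = [6, 2, 2].
Hence T = [1, -1] (x) [3, -1] (x) [-1, 0, 2] + [1, 0] (x) [1, 1] (x) [6, 2, 2], so rank(T) ≤ 2.
These bounds meet, so rank(T) = 2.
Check entry T[0,0,0] = 3: (1)·(3)·(-1) + (1)·(1)·(6) = 3.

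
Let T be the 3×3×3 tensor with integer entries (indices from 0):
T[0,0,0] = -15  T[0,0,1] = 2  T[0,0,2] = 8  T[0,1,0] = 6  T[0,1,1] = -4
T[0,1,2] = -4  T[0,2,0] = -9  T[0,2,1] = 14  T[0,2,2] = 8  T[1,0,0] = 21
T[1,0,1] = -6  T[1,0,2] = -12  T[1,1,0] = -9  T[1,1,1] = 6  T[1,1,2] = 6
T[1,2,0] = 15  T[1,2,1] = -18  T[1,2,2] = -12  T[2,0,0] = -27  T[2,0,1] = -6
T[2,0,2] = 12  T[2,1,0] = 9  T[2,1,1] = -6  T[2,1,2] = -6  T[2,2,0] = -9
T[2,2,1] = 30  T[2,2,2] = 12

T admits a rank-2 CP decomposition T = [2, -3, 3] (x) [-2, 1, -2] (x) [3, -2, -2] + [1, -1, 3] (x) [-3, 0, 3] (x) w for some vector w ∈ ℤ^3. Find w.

Subtract the known terms from T to get the rank-1 residual R = [1, -1, 3] (x) [-3, 0, 3] (x) w, so R[i,j,k] = a[i]·b[j]·w[k]. Pick indices with nonzero a[0]·b[0] = (1)·(-3) = -3. Only the fibre through (0,0,·) is needed: R[0,0,:] = T[0,0,:] − Σₗ aₗ[0]bₗ[0]cₗ = [-15, 2, 8] − (2)·(-2)·[3, -2, -2] = [-3, -6, 0]. Then w[k] = R[0,0,k] / -3 for each k, giving w = [-3, -6, 0] / -3 = [1, 2, 0].

w = [1, 2, 0]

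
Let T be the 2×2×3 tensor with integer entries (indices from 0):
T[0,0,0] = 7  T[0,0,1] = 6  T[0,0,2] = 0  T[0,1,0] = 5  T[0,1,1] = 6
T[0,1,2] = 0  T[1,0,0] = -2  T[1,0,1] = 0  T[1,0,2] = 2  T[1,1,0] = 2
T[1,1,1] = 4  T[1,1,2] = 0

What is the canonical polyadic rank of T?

Lower bound: in the mode-3 unfolding of T (rows indexed by k, columns by (i,j)) the 3×3 minor on rows k ∈ {0, 1, 2}, columns (i,j) ∈ {(0,0), (0,1), (1,0)} is det [[7, 5, -2], [6, 6, 0], [0, 0, 2]] = 24 ≠ 0, so that unfolding has rank ≥ 3 and hence rank(T) ≥ 3 (CP rank is at least every unfolding rank, though it can be larger).
Upper bound: T is a sum of 3 rank-1 terms, T = [0, 1] ⊗ [1, 0] ⊗ [0, 4, 2] + [1, 0] ⊗ [2, 1] ⊗ [4, 4, 0] + [1, 2] ⊗ [1, -1] ⊗ [-1, -2, 0] (one valid choice — decompositions are not unique — normalised so each a, b is primitive with positive first nonzero entry; check it by expanding all entries), so rank(T) ≤ 3.
These bounds meet, so rank(T) = 3.

3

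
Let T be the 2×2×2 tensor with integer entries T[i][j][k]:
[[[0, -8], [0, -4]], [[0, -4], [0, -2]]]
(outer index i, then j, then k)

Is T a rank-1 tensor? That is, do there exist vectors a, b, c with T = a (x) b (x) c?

If T = a (x) b (x) c then every fibre of T is a multiple of the corresponding factor, so read the factors off the fibres through the nonzero entry T[0,0,1] = -8.
The mode-1 fibre T[:,0,1] = [-8, -4] gives a = (2, 1) (primitive direction); the mode-2 fibre T[0,:,1] = [-8, -4] gives b = (2, 1); then c[k] = T[0,0,k] / (a[0]·b[0]) = [0, -8] / 4 = (0, -2).
Expanding (2, 1) (x) (2, 1) (x) (0, -2) reproduces all 8 entries of T, so T = (2, 1) (x) (2, 1) (x) (0, -2) and rank(T) ≤ 1.
Equivalently every frontal slice T[:,:,k] is c[k] times the rank-1 matrix (2, 1) (x) (2, 1). So T has rank 1 (it is nonzero).

Yes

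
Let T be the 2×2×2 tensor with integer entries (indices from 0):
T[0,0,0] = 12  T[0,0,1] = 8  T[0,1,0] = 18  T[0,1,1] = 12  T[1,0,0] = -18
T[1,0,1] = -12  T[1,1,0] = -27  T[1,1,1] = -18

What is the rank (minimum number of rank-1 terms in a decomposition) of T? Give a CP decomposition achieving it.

Lower bound: T ≠ 0 (e.g. T[0,0,0] = 12), so rank(T) ≥ 1.
Upper bound: if T = a ∘ b ∘ c then every fibre of T is a multiple of the corresponding factor, so read the factors off the fibres through the nonzero entry T[0,0,0] = 12.
The mode-1 fibre T[:,0,0] = [12, -18] gives a = (2, -3) (primitive direction); the mode-2 fibre T[0,:,0] = [12, 18] gives b = (2, 3); then c[k] = T[0,0,k] / (a[0]·b[0]) = [12, 8] / 4 = (3, 2).
Expanding (2, -3) ∘ (2, 3) ∘ (3, 2) reproduces all 8 entries of T, so T = (2, -3) ∘ (2, 3) ∘ (3, 2) and rank(T) ≤ 1.
These bounds meet, so rank(T) = 1.

rank(T) = 1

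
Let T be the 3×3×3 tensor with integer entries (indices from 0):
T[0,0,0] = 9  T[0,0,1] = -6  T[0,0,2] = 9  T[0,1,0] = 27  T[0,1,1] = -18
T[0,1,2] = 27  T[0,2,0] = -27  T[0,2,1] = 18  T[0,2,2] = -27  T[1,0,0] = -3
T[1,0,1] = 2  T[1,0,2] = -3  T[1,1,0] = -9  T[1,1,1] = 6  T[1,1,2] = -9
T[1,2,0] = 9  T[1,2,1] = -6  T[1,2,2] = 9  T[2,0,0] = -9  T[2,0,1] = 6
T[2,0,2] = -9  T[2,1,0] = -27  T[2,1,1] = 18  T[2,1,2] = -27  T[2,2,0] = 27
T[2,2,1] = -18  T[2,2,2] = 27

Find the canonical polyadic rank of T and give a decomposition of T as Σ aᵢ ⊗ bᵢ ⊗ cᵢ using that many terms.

rank(T) = 1

Lower bound: T ≠ 0 (e.g. T[0,0,0] = 9), so rank(T) ≥ 1.
Upper bound: if T = a ⊗ b ⊗ c then every fibre of T is a multiple of the corresponding factor, so read the factors off the fibres through the nonzero entry T[0,0,0] = 9.
The mode-1 fibre T[:,0,0] = [9, -3, -9] gives a = [3, -1, -3] (primitive direction); the mode-2 fibre T[0,:,0] = [9, 27, -27] gives b = [1, 3, -3]; then c[k] = T[0,0,k] / (a[0]·b[0]) = [9, -6, 9] / 3 = [3, -2, 3].
Expanding [3, -1, -3] ⊗ [1, 3, -3] ⊗ [3, -2, 3] reproduces all 27 entries of T, so T = [3, -1, -3] ⊗ [1, 3, -3] ⊗ [3, -2, 3] and rank(T) ≤ 1.
These bounds meet, so rank(T) = 1.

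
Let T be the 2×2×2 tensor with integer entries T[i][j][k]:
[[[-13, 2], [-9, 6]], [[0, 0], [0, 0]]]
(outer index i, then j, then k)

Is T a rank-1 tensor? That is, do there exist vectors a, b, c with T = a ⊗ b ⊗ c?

The mode-3 unfolding of T (rows indexed by k, columns by (i,j) = (0,0), (0,1), (1,0), (1,1)) is [[-13, -9, 0, 0], [2, 6, 0, 0]].
There the 2×2 minor on rows k ∈ {0, 1}, columns (i,j) ∈ {(0,0), (0,1)} is det [[-13, -9], [2, 6]] = -60 ≠ 0, so this unfolding has rank ≥ 2; CP rank is at least every unfolding rank, so rank(T) ≥ 2.
In particular rank(T) ≥ 2 > 1, so T is not rank-1.

No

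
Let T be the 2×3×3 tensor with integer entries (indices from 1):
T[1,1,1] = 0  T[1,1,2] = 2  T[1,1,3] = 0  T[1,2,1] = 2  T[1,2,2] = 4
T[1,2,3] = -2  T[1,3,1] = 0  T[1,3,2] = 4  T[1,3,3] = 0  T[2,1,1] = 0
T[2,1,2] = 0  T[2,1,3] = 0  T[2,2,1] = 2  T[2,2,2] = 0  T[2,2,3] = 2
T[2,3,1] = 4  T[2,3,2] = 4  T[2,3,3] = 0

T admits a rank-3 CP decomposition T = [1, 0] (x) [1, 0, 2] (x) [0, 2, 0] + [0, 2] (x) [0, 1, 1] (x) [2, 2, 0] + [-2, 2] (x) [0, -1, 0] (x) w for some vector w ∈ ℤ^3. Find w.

Subtract the known terms from T to get the rank-1 residual R = [-2, 2] (x) [0, -1, 0] (x) w, so R[i,j,k] = a[i]·b[j]·w[k]. Pick indices with nonzero a[1]·b[2] = (-2)·(-1) = 2. Only the fibre through (1,2,·) is needed: R[1,2,:] = T[1,2,:] − Σₗ aₗ[1]bₗ[2]cₗ = [2, 4, -2] − (1)·(0)·[0, 2, 0] − (0)·(1)·[2, 2, 0] = [2, 4, -2]. Then w[k] = R[1,2,k] / 2 for each k, giving w = [2, 4, -2] / 2 = [1, 2, -1].

w = [1, 2, -1]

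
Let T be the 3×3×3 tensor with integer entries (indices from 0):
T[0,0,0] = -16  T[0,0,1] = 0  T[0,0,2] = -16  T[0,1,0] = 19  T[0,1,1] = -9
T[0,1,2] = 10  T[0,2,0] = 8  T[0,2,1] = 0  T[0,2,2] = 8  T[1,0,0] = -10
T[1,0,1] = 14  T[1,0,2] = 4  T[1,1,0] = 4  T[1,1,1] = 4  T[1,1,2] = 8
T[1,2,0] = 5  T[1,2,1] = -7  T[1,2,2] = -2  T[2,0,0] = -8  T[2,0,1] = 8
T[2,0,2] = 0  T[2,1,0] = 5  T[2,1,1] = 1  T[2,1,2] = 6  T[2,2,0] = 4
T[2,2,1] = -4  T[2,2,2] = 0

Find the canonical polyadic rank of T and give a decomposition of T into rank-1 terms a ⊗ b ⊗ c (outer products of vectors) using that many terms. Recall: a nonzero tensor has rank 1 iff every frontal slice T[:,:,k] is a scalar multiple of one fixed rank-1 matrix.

Lower bound: the mode-3 unfolding of T (rows indexed by k, columns by (i,j) = (0,0), (0,1), (0,2), (1,0), (1,1), (1,2), (2,0), (2,1), (2,2)) is [[-16, 19, 8, -10, 4, 5, -8, 5, 4], [0, -9, 0, 14, 4, -7, 8, 1, -4], [-16, 10, 8, 4, 8, -2, 0, 6, 0]].
There the 2×2 minor on rows k ∈ {0, 1}, columns (i,j) ∈ {(0,0), (0,1)} is det [[-16, 19], [0, -9]] = 144 ≠ 0, so this unfolding has rank ≥ 2; CP rank is at least every unfolding rank, so rank(T) ≥ 2. (Unfolding ranks only ever bound the CP rank from below — rank(T) can be strictly larger than all of them — so the matching upper bound has to come from an explicit 2-term decomposition.)
Upper bound — finding two terms. Write S_k = T[:,:,k] for the frontal slices: S₀ = [[-16, 19, 8], [-10, 4, 5], [-8, 5, 4]], S₁ = [[0, -9, 0], [14, 4, -7], [8, 1, -4]], S₂ = [[-16, 10, 8], [4, 8, -2], [0, 6, 0]].
If T = a₁ ⊗ b₁ ⊗ c₁ + a₂ ⊗ b₂ ⊗ c₂ then each S_k = c₁[k]·a₁b₁ᵀ + c₂[k]·a₂b₂ᵀ. S₀ and S₁ are linearly independent, so a₁b₁ᵀ and a₂b₂ᵀ must span the same plane of matrices: they are the rank-1 matrices of the form x·S₀ + y·S₁.
The 2×2 minor of x·S₀ + y·S₁ on rows {0,1}, columns {0,1} is 126·x² − 420·xy + 126·y² = 42·(x − 3·y)(3·x − y), vanishing at (x:y) = (3:1) and (1:3).
M₁ = 3·S₀ + S₁ = [[-48, 48, 24], [-16, 16, 8], [-16, 16, 8]] = (-8)·[3, 1, 1][2, -2, -1]ᵀ and M₂ = S₀ + 3·S₁ = [[-16, -8, 8], [32, 16, -16], [16, 8, -8]] = (-8)·[1, -2, -1][2, 1, -1]ᵀ, so take a₁ = [3, 1, 1], b₁ = [2, -2, -1], a₂ = [1, -2, -1], b₂ = [2, 1, -1].
Each slice is an integer combination of E₁ = a₁b₁ᵀ and E₂ = a₂b₂ᵀ: S₀ = −3·E₁ + E₂, S₁ = E₁ − 3·E₂, S₂ = −2·E₁ − 2·E₂; reading off coefficients, c₁ = [-3, 1, -2] and c₂ = [1, -3, -2].
Hence T = [3, 1, 1] ⊗ [2, -2, -1] ⊗ [-3, 1, -2] + [1, -2, -1] ⊗ [2, 1, -1] ⊗ [1, -3, -2], so rank(T) ≤ 2.
These bounds meet, so rank(T) = 2.
Check entry T[0,0,0] = -16: (3)·(2)·(-3) + (1)·(2)·(1) = -16.

rank(T) = 2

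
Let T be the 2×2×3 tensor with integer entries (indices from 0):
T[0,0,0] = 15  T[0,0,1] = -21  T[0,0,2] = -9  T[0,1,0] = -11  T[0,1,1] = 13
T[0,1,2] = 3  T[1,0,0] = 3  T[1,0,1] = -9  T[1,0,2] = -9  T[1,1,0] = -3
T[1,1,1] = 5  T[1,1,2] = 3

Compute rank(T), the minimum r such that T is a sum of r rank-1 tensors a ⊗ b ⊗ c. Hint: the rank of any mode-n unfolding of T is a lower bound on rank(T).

Lower bound: the mode-1 unfolding of T (rows indexed by i, columns by (j,k) = (0,0), (0,1), (0,2), (1,0), (1,1), (1,2)) is [[15, -21, -9, -11, 13, 3], [3, -9, -9, -3, 5, 3]].
There the 2×2 minor on rows i ∈ {0, 1}, columns (j,k) ∈ {(0,0), (0,1)} is det [[15, -21], [3, -9]] = -72 ≠ 0, so this unfolding has rank ≥ 2; CP rank is at least every unfolding rank, so rank(T) ≥ 2. (Flattening ranks never certify an upper bound on CP rank; for that we must actually write T with 2 rank-1 terms.)
Upper bound — finding two terms. Write S_k = T[:,:,k] for the frontal slices: S₀ = [[15, -11], [3, -3]], S₁ = [[-21, 13], [-9, 5]], S₂ = [[-9, 3], [-9, 3]].
If T = a₁ ⊗ b₁ ⊗ c₁ + a₂ ⊗ b₂ ⊗ c₂ then each S_k = c₁[k]·a₁b₁ᵀ + c₂[k]·a₂b₂ᵀ. S₀ and S₁ are linearly independent, so a₁b₁ᵀ and a₂b₂ᵀ must span the same plane of matrices: they are the rank-1 matrices of the form x·S₀ + y·S₁.
det(x·S₀ + y·S₁) is −12·x² + 12·y² = (-12)·(x − y)(x + y), vanishing at (x:y) = (1:1) and (1:-1).
M₁ = S₀ + S₁ = [[-6, 2], [-6, 2]] = (-2)·[1, 1][3, -1]ᵀ and M₂ = S₀ − S₁ = [[36, -24], [12, -8]] = 4·[3, 1][3, -2]ᵀ, so take a₁ = [1, 1], b₁ = [3, -1], a₂ = [3, 1], b₂ = [3, -2].
Each slice is an integer combination of E₁ = a₁b₁ᵀ and E₂ = a₂b₂ᵀ: S₀ = −E₁ + 2·E₂, S₁ = −E₁ − 2·E₂, S₂ = −3·E₁; reading off coefficients, c₁ = [-1, -1, -3] and c₂ = [2, -2, 0].
Hence T = [1, 1] ⊗ [3, -1] ⊗ [-1, -1, -3] + [3, 1] ⊗ [3, -2] ⊗ [2, -2, 0], so rank(T) ≤ 2.
These bounds meet, so rank(T) = 2.

2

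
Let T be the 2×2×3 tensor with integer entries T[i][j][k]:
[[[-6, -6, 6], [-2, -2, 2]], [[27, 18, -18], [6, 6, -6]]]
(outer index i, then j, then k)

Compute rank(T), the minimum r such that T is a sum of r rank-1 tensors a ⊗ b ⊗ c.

2

Lower bound: the mode-1 unfolding of T (rows indexed by i, columns by (j,k) = (0,0), (0,1), (0,2), (1,0), (1,1), (1,2)) is [[-6, -6, 6, -2, -2, 2], [27, 18, -18, 6, 6, -6]].
There the 2×2 minor on rows i ∈ {0, 1}, columns (j,k) ∈ {(0,0), (0,1)} is det [[-6, -6], [27, 18]] = 54 ≠ 0, so this unfolding has rank ≥ 2; CP rank is at least every unfolding rank, so rank(T) ≥ 2. (Unfolding ranks only ever bound the CP rank from below — rank(T) can be strictly larger than all of them — so the matching upper bound has to come from an explicit 2-term decomposition.)
Upper bound — finding two terms. Write S_k = T[:,:,k] for the frontal slices: S₀ = [[-6, -2], [27, 6]], S₁ = [[-6, -2], [18, 6]], S₂ = [[6, 2], [-18, -6]].
If T = a₁ ⊗ b₁ ⊗ c₁ + a₂ ⊗ b₂ ⊗ c₂ then each S_k = c₁[k]·a₁b₁ᵀ + c₂[k]·a₂b₂ᵀ. S₀ and S₁ are linearly independent, so a₁b₁ᵀ and a₂b₂ᵀ must span the same plane of matrices: they are the rank-1 matrices of the form x·S₀ + y·S₁.
det(x·S₀ + y·S₁) is 18·x² + 18·xy = 18·(x + y)(x), vanishing at (x:y) = (1:-1) and (0:1).
M₁ = S₀ − S₁ = [[0, 0], [9, 0]] = 9·[0, 1][1, 0]ᵀ and M₂ = S₁ = [[-6, -2], [18, 6]] = (-2)·[1, -3][3, 1]ᵀ, so take a₁ = [0, 1], b₁ = [1, 0], a₂ = [1, -3], b₂ = [3, 1].
Each slice is an integer combination of E₁ = a₁b₁ᵀ and E₂ = a₂b₂ᵀ: S₀ = 9·E₁ − 2·E₂, S₁ = −2·E₂, S₂ = 2·E₂; reading off coefficients, c₁ = [9, 0, 0] and c₂ = [-2, -2, 2].
Hence T = [0, 1] ⊗ [1, 0] ⊗ [9, 0, 0] + [1, -3] ⊗ [3, 1] ⊗ [-2, -2, 2], so rank(T) ≤ 2.
These bounds meet, so rank(T) = 2.
Check entry T[1,0,1] = 18: (1)·(1)·(0) + (-3)·(3)·(-2) = 18.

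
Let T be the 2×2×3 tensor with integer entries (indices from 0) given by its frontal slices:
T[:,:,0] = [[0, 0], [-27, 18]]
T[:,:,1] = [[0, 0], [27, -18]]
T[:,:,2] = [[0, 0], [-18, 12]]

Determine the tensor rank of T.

Lower bound: T ≠ 0 (e.g. T[1,0,0] = -27), so rank(T) ≥ 1.
Upper bound: if T = a ⊗ b ⊗ c then every fibre of T is a multiple of the corresponding factor, so read the factors off the fibres through the nonzero entry T[1,0,0] = -27.
The mode-1 fibre T[:,0,0] = [0, -27] gives a = (0, 1) (primitive direction); the mode-2 fibre T[1,:,0] = [-27, 18] gives b = (3, -2); then c[k] = T[1,0,k] / (a[1]·b[0]) = [-27, 27, -18] / 3 = (-9, 9, -6).
Expanding (0, 1) ⊗ (3, -2) ⊗ (-9, 9, -6) reproduces all 12 entries of T, so T = (0, 1) ⊗ (3, -2) ⊗ (-9, 9, -6) and rank(T) ≤ 1.
These bounds meet, so rank(T) = 1.

1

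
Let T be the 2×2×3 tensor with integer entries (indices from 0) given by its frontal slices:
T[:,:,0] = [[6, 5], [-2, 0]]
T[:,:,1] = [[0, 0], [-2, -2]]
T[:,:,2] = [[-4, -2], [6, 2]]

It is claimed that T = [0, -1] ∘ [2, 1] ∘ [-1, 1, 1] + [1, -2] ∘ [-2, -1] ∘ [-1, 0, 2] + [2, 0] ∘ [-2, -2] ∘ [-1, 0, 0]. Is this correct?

Reconstruct entry (1,1,0) from the claimed factors: Σₗ aₗ[1]bₗ[1]cₗ[0] = (-1)·(1)·(-1) + (-2)·(-1)·(-1) + (0)·(-2)·(-1) = -1, but T[1,1,0] = 0. The claim is false.

No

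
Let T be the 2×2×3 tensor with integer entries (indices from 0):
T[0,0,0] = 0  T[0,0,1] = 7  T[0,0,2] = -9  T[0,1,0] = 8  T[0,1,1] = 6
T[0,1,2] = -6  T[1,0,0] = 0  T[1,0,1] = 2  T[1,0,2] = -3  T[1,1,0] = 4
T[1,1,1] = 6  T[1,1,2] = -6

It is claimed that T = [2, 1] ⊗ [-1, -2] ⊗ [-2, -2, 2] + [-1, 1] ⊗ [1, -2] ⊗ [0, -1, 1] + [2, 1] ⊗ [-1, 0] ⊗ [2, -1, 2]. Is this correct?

Reconstruct entrywise from the claimed factors. For example, T[1,0,0] = 0 and Σₗ aₗ[1]bₗ[0]cₗ[0] = (1)·(-1)·(-2) + (1)·(1)·(0) + (1)·(-1)·(2) = 0; checking all 12 entries, every one matches. The claim holds.

Yes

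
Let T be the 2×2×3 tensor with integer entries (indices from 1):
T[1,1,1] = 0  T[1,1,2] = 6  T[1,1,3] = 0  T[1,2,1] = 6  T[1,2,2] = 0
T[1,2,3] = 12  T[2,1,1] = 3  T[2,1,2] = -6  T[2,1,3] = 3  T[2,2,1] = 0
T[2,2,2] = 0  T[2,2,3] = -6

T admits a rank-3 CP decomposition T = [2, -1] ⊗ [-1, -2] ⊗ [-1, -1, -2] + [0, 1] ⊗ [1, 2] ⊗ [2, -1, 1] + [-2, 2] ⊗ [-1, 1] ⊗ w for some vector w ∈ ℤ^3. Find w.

Subtract the known terms from T to get the rank-1 residual R = [-2, 2] ⊗ [-1, 1] ⊗ w, so R[i,j,k] = a[i]·b[j]·w[k]. Pick indices with nonzero a[1]·b[1] = (-2)·(-1) = 2. Only the fibre through (1,1,·) is needed: R[1,1,:] = T[1,1,:] − Σₗ aₗ[1]bₗ[1]cₗ = [0, 6, 0] − (2)·(-1)·[-1, -1, -2] − (0)·(1)·[2, -1, 1] = [-2, 4, -4]. Then w[k] = R[1,1,k] / 2 for each k, giving w = [-2, 4, -4] / 2 = [-1, 2, -2].

w = [-1, 2, -2]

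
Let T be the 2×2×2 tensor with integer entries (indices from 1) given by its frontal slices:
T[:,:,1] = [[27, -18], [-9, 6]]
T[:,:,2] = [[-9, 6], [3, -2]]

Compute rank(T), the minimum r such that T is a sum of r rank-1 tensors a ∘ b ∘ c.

1

Lower bound: T ≠ 0 (e.g. T[1,1,1] = 27), so rank(T) ≥ 1.
Upper bound: the mode-1 fibre T[:,1,1] = [27, -9] gives a = [3, -1] (primitive direction); the mode-2 fibre T[1,:,1] = [27, -18] gives b = [3, -2]; then c[k] = T[1,1,k] / (a[1]·b[1]) = [27, -9] / 9 = [3, -1].
Expanding [3, -1] ∘ [3, -2] ∘ [3, -1] reproduces all 8 entries of T, so T = [3, -1] ∘ [3, -2] ∘ [3, -1] and rank(T) ≤ 1.
These bounds meet, so rank(T) = 1.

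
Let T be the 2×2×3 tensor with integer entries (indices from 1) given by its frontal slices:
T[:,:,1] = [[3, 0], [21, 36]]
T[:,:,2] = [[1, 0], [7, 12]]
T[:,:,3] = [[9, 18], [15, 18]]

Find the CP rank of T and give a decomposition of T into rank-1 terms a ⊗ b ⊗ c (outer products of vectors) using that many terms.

rank(T) = 2

Lower bound: the mode-2 unfolding of T (rows indexed by j, columns by (i,k) = (1,1), (1,2), (1,3), (2,1), (2,2), (2,3)) is [[3, 1, 9, 21, 7, 15], [0, 0, 18, 36, 12, 18]].
There the 2×2 minor on rows j ∈ {1, 2}, columns (i,k) ∈ {(1,1), (1,3)} is det [[3, 9], [0, 18]] = 54 ≠ 0, so this unfolding has rank ≥ 2; CP rank is at least every unfolding rank, so rank(T) ≥ 2. (Unfolding ranks only ever bound the CP rank from below — rank(T) can be strictly larger than all of them — so the matching upper bound has to come from an explicit 2-term decomposition.)
Upper bound — finding two terms. Write S_k = T[:,:,k] for the frontal slices: S₁ = [[3, 0], [21, 36]], S₂ = [[1, 0], [7, 12]], S₃ = [[9, 18], [15, 18]].
If T = a₁ ⊗ b₁ ⊗ c₁ + a₂ ⊗ b₂ ⊗ c₂ then each S_k = c₁[k]·a₁b₁ᵀ + c₂[k]·a₂b₂ᵀ. S₁ and S₃ are linearly independent, so a₁b₁ᵀ and a₂b₂ᵀ must span the same plane of matrices: they are the rank-1 matrices of the form x·S₁ + y·S₃.
det(x·S₁ + y·S₃) is 108·x² − 108·y² = 108·(x − y)(x + y), vanishing at (x:y) = (1:1) and (1:-1).
M₁ = S₁ + S₃ = [[12, 18], [36, 54]] = 6·[1, 3][2, 3]ᵀ and M₂ = S₁ − S₃ = [[-6, -18], [6, 18]] = (-6)·[1, -1][1, 3]ᵀ, so take a₁ = [1, 3], b₁ = [2, 3], a₂ = [1, -1], b₂ = [1, 3].
Each slice is an integer combination of E₁ = a₁b₁ᵀ and E₂ = a₂b₂ᵀ: S₁ = 3·E₁ − 3·E₂, S₂ = E₁ − E₂, S₃ = 3·E₁ + 3·E₂; reading off coefficients, c₁ = [3, 1, 3] and c₂ = [-3, -1, 3].
Hence T = [1, 3] ⊗ [2, 3] ⊗ [3, 1, 3] + [1, -1] ⊗ [1, 3] ⊗ [-3, -1, 3], so rank(T) ≤ 2.
These bounds meet, so rank(T) = 2.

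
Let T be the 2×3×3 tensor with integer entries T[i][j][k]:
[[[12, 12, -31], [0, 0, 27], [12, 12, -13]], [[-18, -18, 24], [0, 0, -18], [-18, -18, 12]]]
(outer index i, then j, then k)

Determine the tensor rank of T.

2

Lower bound: in the mode-1 unfolding of T (rows indexed by i, columns by (j,k)) the 2×2 minor on rows i ∈ {0, 1}, columns (j,k) ∈ {(0,0), (0,2)} is det [[12, -31], [-18, 24]] = -270 ≠ 0, so that unfolding has rank ≥ 2 and hence rank(T) ≥ 2 (CP rank is at least every unfolding rank, though it can be larger).
Upper bound: with S_k = T[:,:,k], the two rank-1 terms a₁b₁ᵀ, a₂b₂ᵀ are the rank-1 members of the pencil x·S₀ + y·S₂.
The 2×2 minor of x·S₀ + y·S₂ on rows {0,1}, columns {0,1} is 270·xy − 90·y² = 90·(3·x − y)(y), vanishing at (x:y) = (1:3) and (1:0).
M₁ = S₀ + 3·S₂ = [[-81, 81, -27], [54, -54, 18]] = (-9)·[3, -2][3, -3, 1]ᵀ and M₂ = S₀ = [[12, 0, 12], [-18, 0, -18]] = 6·[2, -3][1, 0, 1]ᵀ, so take a₁ = [3, -2], b₁ = [3, -3, 1], a₂ = [2, -3], b₂ = [1, 0, 1].
Each slice is an integer combination of E₁ = a₁b₁ᵀ and E₂ = a₂b₂ᵀ: S₀ = 6·E₂, S₁ = 6·E₂, S₂ = −3·E₁ − 2·E₂; reading off coefficients, c₁ = [0, 0, -3] and c₂ = [6, 6, -2].
Hence T = [3, -2] ⊗ [3, -3, 1] ⊗ [0, 0, -3] + [2, -3] ⊗ [1, 0, 1] ⊗ [6, 6, -2], so rank(T) ≤ 2.
These bounds meet, so rank(T) = 2.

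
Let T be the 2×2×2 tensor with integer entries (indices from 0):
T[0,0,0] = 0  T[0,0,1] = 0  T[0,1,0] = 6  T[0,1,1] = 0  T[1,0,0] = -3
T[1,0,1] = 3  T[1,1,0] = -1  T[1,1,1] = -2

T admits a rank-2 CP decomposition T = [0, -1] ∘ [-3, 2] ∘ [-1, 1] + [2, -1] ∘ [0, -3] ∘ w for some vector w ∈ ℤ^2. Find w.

w = [-1, 0]

Subtract the known terms from T to get the rank-1 residual R = [2, -1] ∘ [0, -3] ∘ w, so R[i,j,k] = a[i]·b[j]·w[k]. Pick indices with nonzero a[0]·b[1] = (2)·(-3) = -6. Only the fibre through (0,1,·) is needed: R[0,1,:] = T[0,1,:] − Σₗ aₗ[0]bₗ[1]cₗ = [6, 0] − (0)·(2)·[-1, 1] = [6, 0]. Then w[k] = R[0,1,k] / -6 for each k, giving w = [6, 0] / -6 = [-1, 0].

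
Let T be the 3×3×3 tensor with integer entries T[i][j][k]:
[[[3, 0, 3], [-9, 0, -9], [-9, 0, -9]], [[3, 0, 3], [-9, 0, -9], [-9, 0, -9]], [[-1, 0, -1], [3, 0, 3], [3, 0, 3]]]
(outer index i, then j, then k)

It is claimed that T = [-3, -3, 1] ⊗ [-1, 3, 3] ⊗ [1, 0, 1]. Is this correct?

Yes

Reconstruct entrywise from the claimed factors. For example, T[0,0,2] = 3 and Σₗ aₗ[0]bₗ[0]cₗ[2] = (-3)·(-1)·(1) = 3; checking all 27 entries, every one matches. The claim holds.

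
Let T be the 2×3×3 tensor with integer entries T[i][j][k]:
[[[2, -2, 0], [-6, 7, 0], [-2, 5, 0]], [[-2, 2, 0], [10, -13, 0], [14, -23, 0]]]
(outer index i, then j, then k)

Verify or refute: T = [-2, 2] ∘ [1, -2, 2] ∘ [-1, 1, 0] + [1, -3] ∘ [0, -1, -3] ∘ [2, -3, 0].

Reconstruct entrywise from the claimed factors. For example, T[0,2,2] = 0 and Σₗ aₗ[0]bₗ[2]cₗ[2] = (-2)·(2)·(0) + (1)·(-3)·(0) = 0; checking all 18 entries, every one matches. The claim holds.

Yes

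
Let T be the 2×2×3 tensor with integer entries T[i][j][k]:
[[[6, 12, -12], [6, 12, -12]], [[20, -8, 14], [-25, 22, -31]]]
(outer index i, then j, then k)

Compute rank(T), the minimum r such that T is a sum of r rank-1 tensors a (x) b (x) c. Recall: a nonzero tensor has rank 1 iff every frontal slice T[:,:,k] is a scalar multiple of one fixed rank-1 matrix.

Lower bound: the mode-1 unfolding of T (rows indexed by i, columns by (j,k) = (0,0), (0,1), (0,2), (1,0), (1,1), (1,2)) is [[6, 12, -12, 6, 12, -12], [20, -8, 14, -25, 22, -31]].
There the 2×2 minor on rows i ∈ {0, 1}, columns (j,k) ∈ {(0,0), (0,1)} is det [[6, 12], [20, -8]] = -288 ≠ 0, so this unfolding has rank ≥ 2; CP rank is at least every unfolding rank, so rank(T) ≥ 2. (This is only a lower bound: in general the CP rank may exceed every unfolding rank, so we still need to exhibit 2 rank-1 terms summing to T.)
Upper bound — finding two terms. Write S_k = T[:,:,k] for the frontal slices: S₀ = [[6, 6], [20, -25]], S₁ = [[12, 12], [-8, 22]], S₂ = [[-12, -12], [14, -31]].
If T = a₁ (x) b₁ (x) c₁ + a₂ (x) b₂ (x) c₂ then each S_k = c₁[k]·a₁b₁ᵀ + c₂[k]·a₂b₂ᵀ. S₀ and S₁ are linearly independent, so a₁b₁ᵀ and a₂b₂ᵀ must span the same plane of matrices: they are the rank-1 matrices of the form x·S₀ + y·S₁.
det(x·S₀ + y·S₁) is −270·x² − 360·xy + 360·y² = (-90)·(3·x − 2·y)(x + 2·y), vanishing at (x:y) = (2:3) and (2:-1).
M₁ = 2·S₀ + 3·S₁ = [[48, 48], [16, 16]] = 16·[3, 1][1, 1]ᵀ and M₂ = 2·S₀ − S₁ = [[0, 0], [48, -72]] = 24·[0, 1][2, -3]ᵀ, so take a₁ = [3, 1], b₁ = [1, 1], a₂ = [0, 1], b₂ = [2, -3].
Each slice is an integer combination of E₁ = a₁b₁ᵀ and E₂ = a₂b₂ᵀ: S₀ = 2·E₁ + 9·E₂, S₁ = 4·E₁ − 6·E₂, S₂ = −4·E₁ + 9·E₂; reading off coefficients, c₁ = [2, 4, -4] and c₂ = [9, -6, 9].
Hence T = [3, 1] (x) [1, 1] (x) [2, 4, -4] + [0, 1] (x) [2, -3] (x) [9, -6, 9], so rank(T) ≤ 2.
These bounds meet, so rank(T) = 2.
Check entry T[1,1,0] = -25: (1)·(1)·(2) + (1)·(-3)·(9) = -25.

2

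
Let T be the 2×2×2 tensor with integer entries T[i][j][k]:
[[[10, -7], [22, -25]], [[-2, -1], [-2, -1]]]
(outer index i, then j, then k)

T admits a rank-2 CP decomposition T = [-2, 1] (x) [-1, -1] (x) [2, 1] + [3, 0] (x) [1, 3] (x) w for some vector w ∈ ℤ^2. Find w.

Subtract the known terms from T to get the rank-1 residual R = [3, 0] (x) [1, 3] (x) w, so R[i,j,k] = a[i]·b[j]·w[k]. Pick indices with nonzero a[0]·b[0] = (3)·(1) = 3. Only the fibre through (0,0,·) is needed: R[0,0,:] = T[0,0,:] − Σₗ aₗ[0]bₗ[0]cₗ = [10, -7] − (-2)·(-1)·[2, 1] = [6, -9]. Then w[k] = R[0,0,k] / 3 for each k, giving w = [6, -9] / 3 = [2, -3].

w = [2, -3]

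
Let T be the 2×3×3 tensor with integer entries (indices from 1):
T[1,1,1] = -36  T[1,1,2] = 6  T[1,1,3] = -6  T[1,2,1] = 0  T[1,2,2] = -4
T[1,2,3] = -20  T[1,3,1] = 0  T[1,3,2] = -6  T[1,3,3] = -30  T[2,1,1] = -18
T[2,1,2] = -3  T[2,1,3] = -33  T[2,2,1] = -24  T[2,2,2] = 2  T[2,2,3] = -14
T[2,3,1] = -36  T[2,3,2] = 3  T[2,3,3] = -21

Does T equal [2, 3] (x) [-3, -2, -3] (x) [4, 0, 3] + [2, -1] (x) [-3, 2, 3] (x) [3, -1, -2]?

No

Reconstruct entry (1,1,1) from the claimed factors: Σₗ aₗ[1]bₗ[1]cₗ[1] = (2)·(-3)·(4) + (2)·(-3)·(3) = -42, but T[1,1,1] = -36. The claim is false.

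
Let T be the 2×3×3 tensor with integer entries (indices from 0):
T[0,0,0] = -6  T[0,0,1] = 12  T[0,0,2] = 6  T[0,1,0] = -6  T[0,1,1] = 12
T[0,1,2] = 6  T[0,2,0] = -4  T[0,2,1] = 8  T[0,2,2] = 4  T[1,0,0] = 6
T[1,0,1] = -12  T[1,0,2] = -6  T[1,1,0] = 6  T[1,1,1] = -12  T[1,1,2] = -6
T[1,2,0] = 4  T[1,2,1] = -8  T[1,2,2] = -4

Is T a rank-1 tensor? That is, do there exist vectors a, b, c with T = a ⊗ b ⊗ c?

If T = a ⊗ b ⊗ c then every fibre of T is a multiple of the corresponding factor, so read the factors off the fibres through the nonzero entry T[0,0,0] = -6.
The mode-1 fibre T[:,0,0] = [-6, 6] gives a = [1, -1] (primitive direction); the mode-2 fibre T[0,:,0] = [-6, -6, -4] gives b = [3, 3, 2]; then c[k] = T[0,0,k] / (a[0]·b[0]) = [-6, 12, 6] / 3 = [-2, 4, 2].
Expanding [1, -1] ⊗ [3, 3, 2] ⊗ [-2, 4, 2] reproduces all 18 entries of T, so T = [1, -1] ⊗ [3, 3, 2] ⊗ [-2, 4, 2] and rank(T) ≤ 1.
Equivalently every frontal slice T[:,:,k] is c[k] times the rank-1 matrix [1, -1] ⊗ [3, 3, 2]. So T has rank 1 (it is nonzero).

Yes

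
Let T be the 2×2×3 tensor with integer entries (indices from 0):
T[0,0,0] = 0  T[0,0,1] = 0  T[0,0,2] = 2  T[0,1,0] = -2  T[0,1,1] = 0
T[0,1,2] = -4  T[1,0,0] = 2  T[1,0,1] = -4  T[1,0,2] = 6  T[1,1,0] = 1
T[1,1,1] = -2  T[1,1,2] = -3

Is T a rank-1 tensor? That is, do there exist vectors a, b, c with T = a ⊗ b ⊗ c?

The mode-3 unfolding of T (rows indexed by k, columns by (i,j) = (0,0), (0,1), (1,0), (1,1)) is [[0, -2, 2, 1], [0, 0, -4, -2], [2, -4, 6, -3]].
There the 3×3 minor on rows k ∈ {0, 1, 2}, columns (i,j) ∈ {(0,0), (0,1), (1,0)} is det [[0, -2, 2], [0, 0, -4], [2, -4, 6]] = 16 ≠ 0, so this unfolding has rank ≥ 3; CP rank is at least every unfolding rank, so rank(T) ≥ 3.
In particular rank(T) ≥ 3 > 1, so T is not rank-1.

No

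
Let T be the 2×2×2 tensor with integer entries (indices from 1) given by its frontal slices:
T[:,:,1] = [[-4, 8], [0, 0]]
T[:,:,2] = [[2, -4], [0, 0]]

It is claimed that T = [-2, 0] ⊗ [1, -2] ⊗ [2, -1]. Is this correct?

Yes

Reconstruct entrywise from the claimed factors. For example, T[2,2,2] = 0 and Σₗ aₗ[2]bₗ[2]cₗ[2] = (0)·(-2)·(-1) = 0; checking all 8 entries, every one matches. The claim holds.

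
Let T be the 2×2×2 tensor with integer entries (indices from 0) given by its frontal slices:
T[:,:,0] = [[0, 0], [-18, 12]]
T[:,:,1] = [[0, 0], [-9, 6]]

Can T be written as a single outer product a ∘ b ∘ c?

Yes

If T = a ∘ b ∘ c then every fibre of T is a multiple of the corresponding factor, so read the factors off the fibres through the nonzero entry T[1,0,0] = -18.
The mode-1 fibre T[:,0,0] = [0, -18] gives a = [0, 1] (primitive direction); the mode-2 fibre T[1,:,0] = [-18, 12] gives b = [3, -2]; then c[k] = T[1,0,k] / (a[1]·b[0]) = [-18, -9] / 3 = [-6, -3].
Expanding [0, 1] ∘ [3, -2] ∘ [-6, -3] reproduces all 8 entries of T, so T = [0, 1] ∘ [3, -2] ∘ [-6, -3] and rank(T) ≤ 1.
Equivalently every frontal slice T[:,:,k] is c[k] times the rank-1 matrix [0, 1] ∘ [3, -2]. So T has rank 1 (it is nonzero).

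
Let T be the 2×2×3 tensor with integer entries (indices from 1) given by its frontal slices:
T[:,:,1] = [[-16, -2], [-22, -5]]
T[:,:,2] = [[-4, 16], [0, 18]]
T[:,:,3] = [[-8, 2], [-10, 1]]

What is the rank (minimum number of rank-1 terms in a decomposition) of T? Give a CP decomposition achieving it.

Lower bound: the mode-3 unfolding of T (rows indexed by k, columns by (i,j) = (1,1), (1,2), (2,1), (2,2)) is [[-16, -2, -22, -5], [-4, 16, 0, 18], [-8, 2, -10, 1]].
There the 2×2 minor on rows k ∈ {1, 2}, columns (i,j) ∈ {(1,1), (1,2)} is det [[-16, -2], [-4, 16]] = -264 ≠ 0, so this unfolding has rank ≥ 2; CP rank is at least every unfolding rank, so rank(T) ≥ 2. (Flattening ranks never certify an upper bound on CP rank; for that we must actually write T with 2 rank-1 terms.)
Upper bound — finding two terms. Write S_k = T[:,:,k] for the frontal slices: S₁ = [[-16, -2], [-22, -5]], S₂ = [[-4, 16], [0, 18]], S₃ = [[-8, 2], [-10, 1]].
If T = a₁ ⊗ b₁ ⊗ c₁ + a₂ ⊗ b₂ ⊗ c₂ then each S_k = c₁[k]·a₁b₁ᵀ + c₂[k]·a₂b₂ᵀ. S₁ and S₂ are linearly independent, so a₁b₁ᵀ and a₂b₂ᵀ must span the same plane of matrices: they are the rank-1 matrices of the form x·S₁ + y·S₂.
det(x·S₁ + y·S₂) is 36·x² + 84·xy − 72·y² = 12·(x + 3·y)(3·x − 2·y), vanishing at (x:y) = (3:-1) and (2:3).
M₁ = 3·S₁ − S₂ = [[-44, -22], [-66, -33]] = (-11)·[2, 3][2, 1]ᵀ and M₂ = 2·S₁ + 3·S₂ = [[-44, 44], [-44, 44]] = (-44)·[1, 1][1, -1]ᵀ, so take a₁ = [2, 3], b₁ = [2, 1], a₂ = [1, 1], b₂ = [1, -1].
Each slice is an integer combination of E₁ = a₁b₁ᵀ and E₂ = a₂b₂ᵀ: S₁ = −3·E₁ − 4·E₂, S₂ = 2·E₁ − 12·E₂, S₃ = −E₁ − 4·E₂; reading off coefficients, c₁ = [-3, 2, -1] and c₂ = [-4, -12, -4].
Hence T = [2, 3] ⊗ [2, 1] ⊗ [-3, 2, -1] + [1, 1] ⊗ [1, -1] ⊗ [-4, -12, -4], so rank(T) ≤ 2.
These bounds meet, so rank(T) = 2.

rank(T) = 2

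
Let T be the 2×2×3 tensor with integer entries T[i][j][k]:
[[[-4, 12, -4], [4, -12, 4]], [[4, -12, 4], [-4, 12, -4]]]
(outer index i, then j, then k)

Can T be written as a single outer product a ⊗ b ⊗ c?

If T = a ⊗ b ⊗ c then every fibre of T is a multiple of the corresponding factor, so read the factors off the fibres through the nonzero entry T[0,0,0] = -4.
The mode-1 fibre T[:,0,0] = [-4, 4] gives a = [1, -1] (primitive direction); the mode-2 fibre T[0,:,0] = [-4, 4] gives b = [1, -1]; then c[k] = T[0,0,k] / (a[0]·b[0]) = [-4, 12, -4] / 1 = [-4, 12, -4].
Expanding [1, -1] ⊗ [1, -1] ⊗ [-4, 12, -4] reproduces all 12 entries of T, so T = [1, -1] ⊗ [1, -1] ⊗ [-4, 12, -4] and rank(T) ≤ 1.
Equivalently every frontal slice T[:,:,k] is c[k] times the rank-1 matrix [1, -1] ⊗ [1, -1]. So T has rank 1 (it is nonzero).

Yes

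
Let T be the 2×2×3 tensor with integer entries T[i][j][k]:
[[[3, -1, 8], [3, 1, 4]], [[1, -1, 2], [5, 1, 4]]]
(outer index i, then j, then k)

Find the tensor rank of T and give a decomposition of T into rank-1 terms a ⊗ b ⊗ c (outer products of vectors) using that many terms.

rank(T) = 3

Lower bound: the mode-3 unfolding of T (rows indexed by k, columns by (i,j) = (0,0), (0,1), (1,0), (1,1)) is [[3, 3, 1, 5], [-1, 1, -1, 1], [8, 4, 2, 4]].
There the 3×3 minor on rows k ∈ {0, 1, 2}, columns (i,j) ∈ {(0,0), (0,1), (1,0)} is det [[3, 3, 1], [-1, 1, -1], [8, 4, 2]] = -12 ≠ 0, so this unfolding has rank ≥ 3; CP rank is at least every unfolding rank, so rank(T) ≥ 3. (Flattening ranks never certify an upper bound on CP rank; for that we must actually write T with 3 rank-1 terms.)
Upper bound: T is a sum of 3 rank-1 terms, T = [0, 1] ⊗ [1, 2] ⊗ [2, 0, 2] + [1, 0] ⊗ [2, 1] ⊗ [2, 0, 4] + [1, 1] ⊗ [1, -1] ⊗ [-1, -1, 0] (written with every a and b primitive with positive leading entry and the scale carried by c; CP decompositions are not unique, and this one is verified by expanding entrywise), so rank(T) ≤ 3.
These bounds meet, so rank(T) = 3.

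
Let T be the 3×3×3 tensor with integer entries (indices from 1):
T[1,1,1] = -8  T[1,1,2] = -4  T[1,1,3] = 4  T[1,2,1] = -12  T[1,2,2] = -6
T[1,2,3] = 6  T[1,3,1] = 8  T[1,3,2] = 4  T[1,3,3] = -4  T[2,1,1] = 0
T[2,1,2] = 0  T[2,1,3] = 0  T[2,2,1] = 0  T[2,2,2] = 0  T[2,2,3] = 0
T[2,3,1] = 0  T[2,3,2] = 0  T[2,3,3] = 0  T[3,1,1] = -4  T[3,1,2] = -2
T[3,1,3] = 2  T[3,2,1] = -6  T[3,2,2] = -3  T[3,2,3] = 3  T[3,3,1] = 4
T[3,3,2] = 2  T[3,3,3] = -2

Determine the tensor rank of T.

Lower bound: T ≠ 0 (e.g. T[1,1,1] = -8), so rank(T) ≥ 1.
Upper bound: if T = a ⊗ b ⊗ c then every fibre of T is a multiple of the corresponding factor, so read the factors off the fibres through the nonzero entry T[1,1,1] = -8.
The mode-1 fibre T[:,1,1] = [-8, 0, -4] gives a = [2, 0, 1] (primitive direction); the mode-2 fibre T[1,:,1] = [-8, -12, 8] gives b = [2, 3, -2]; then c[k] = T[1,1,k] / (a[1]·b[1]) = [-8, -4, 4] / 4 = [-2, -1, 1].
Expanding [2, 0, 1] ⊗ [2, 3, -2] ⊗ [-2, -1, 1] reproduces all 27 entries of T, so T = [2, 0, 1] ⊗ [2, 3, -2] ⊗ [-2, -1, 1] and rank(T) ≤ 1.
These bounds meet, so rank(T) = 1.
Check entry T[2,1,2] = 0: (0)·(2)·(-1) = 0.

1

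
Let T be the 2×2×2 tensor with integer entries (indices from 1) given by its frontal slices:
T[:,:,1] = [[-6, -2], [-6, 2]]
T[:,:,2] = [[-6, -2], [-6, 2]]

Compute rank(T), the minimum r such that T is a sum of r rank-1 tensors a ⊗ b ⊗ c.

2

Lower bound: in the mode-1 unfolding of T (rows indexed by i, columns by (j,k)) the 2×2 minor on rows i ∈ {1, 2}, columns (j,k) ∈ {(1,1), (2,1)} is det [[-6, -2], [-6, 2]] = -24 ≠ 0, so that unfolding has rank ≥ 2 and hence rank(T) ≥ 2 (CP rank is at least every unfolding rank, though it can be larger).
Upper bound: T[:,:,k] = c[k]·M for every slice, with c = [1, 1] and M = [[-6, -2], [-6, 2]] (rows i, columns j).
Splitting M by its rows (i = 1, 2), M = [1, 0][-6, -2]ᵀ + [0, 1][-6, 2]ᵀ.
Hence T = [1, 0] ⊗ [-6, -2] ⊗ [1, 1] + [0, 1] ⊗ [-6, 2] ⊗ [1, 1], so rank(T) ≤ 2.
These bounds meet, so rank(T) = 2.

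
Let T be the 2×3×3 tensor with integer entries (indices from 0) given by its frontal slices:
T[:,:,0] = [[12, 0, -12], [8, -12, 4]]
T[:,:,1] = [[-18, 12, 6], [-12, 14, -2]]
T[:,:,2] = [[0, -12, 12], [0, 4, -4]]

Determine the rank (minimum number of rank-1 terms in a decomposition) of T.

2

Lower bound: the mode-1 unfolding of T (rows indexed by i, columns by (j,k) = (0,0), (0,1), (0,2), (1,0), (1,1), (1,2), (2,0), (2,1), (2,2)) is [[12, -18, 0, 0, 12, -12, -12, 6, 12], [8, -12, 0, -12, 14, 4, 4, -2, -4]].
There the 2×2 minor on rows i ∈ {0, 1}, columns (j,k) ∈ {(0,0), (1,0)} is det [[12, 0], [8, -12]] = -144 ≠ 0, so this unfolding has rank ≥ 2; CP rank is at least every unfolding rank, so rank(T) ≥ 2. (Unfolding ranks only ever bound the CP rank from below — rank(T) can be strictly larger than all of them — so the matching upper bound has to come from an explicit 2-term decomposition.)
Upper bound — finding two terms. Write S_k = T[:,:,k] for the frontal slices: S₀ = [[12, 0, -12], [8, -12, 4]], S₁ = [[-18, 12, 6], [-12, 14, -2]], S₂ = [[0, -12, 12], [0, 4, -4]].
If T = a₁ ⊗ b₁ ⊗ c₁ + a₂ ⊗ b₂ ⊗ c₂ then each S_k = c₁[k]·a₁b₁ᵀ + c₂[k]·a₂b₂ᵀ. S₀ and S₁ are linearly independent, so a₁b₁ᵀ and a₂b₂ᵀ must span the same plane of matrices: they are the rank-1 matrices of the form x·S₀ + y·S₁.
The 2×2 minor of x·S₀ + y·S₁ on rows {0,1}, columns {0,1} is −144·x² + 288·xy − 108·y² = (-36)·(2·x − 3·y)(2·x − y), vanishing at (x:y) = (3:2) and (1:2).
M₁ = 3·S₀ + 2·S₁ = [[0, 24, -24], [0, -8, 8]] = 8·(3, -1)(0, 1, -1)ᵀ and M₂ = S₀ + 2·S₁ = [[-24, 24, 0], [-16, 16, 0]] = (-8)·(3, 2)(1, -1, 0)ᵀ, so take a₁ = (3, -1), b₁ = (0, 1, -1), a₂ = (3, 2), b₂ = (1, -1, 0).
Each slice is an integer combination of E₁ = a₁b₁ᵀ and E₂ = a₂b₂ᵀ: S₀ = 4·E₁ + 4·E₂, S₁ = −2·E₁ − 6·E₂, S₂ = −4·E₁; reading off coefficients, c₁ = (4, -2, -4) and c₂ = (4, -6, 0).
Hence T = (3, -1) ⊗ (0, 1, -1) ⊗ (4, -2, -4) + (3, 2) ⊗ (1, -1, 0) ⊗ (4, -6, 0), so rank(T) ≤ 2.
These bounds meet, so rank(T) = 2.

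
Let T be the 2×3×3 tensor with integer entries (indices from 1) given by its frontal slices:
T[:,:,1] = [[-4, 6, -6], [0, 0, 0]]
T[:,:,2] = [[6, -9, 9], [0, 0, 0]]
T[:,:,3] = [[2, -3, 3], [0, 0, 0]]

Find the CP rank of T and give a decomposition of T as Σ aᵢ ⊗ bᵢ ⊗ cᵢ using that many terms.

rank(T) = 1

Lower bound: T ≠ 0 (e.g. T[1,1,1] = -4), so rank(T) ≥ 1.
Upper bound: if T = a ⊗ b ⊗ c then every fibre of T is a multiple of the corresponding factor, so read the factors off the fibres through the nonzero entry T[1,1,1] = -4.
The mode-1 fibre T[:,1,1] = [-4, 0] gives a = [1, 0] (primitive direction); the mode-2 fibre T[1,:,1] = [-4, 6, -6] gives b = [2, -3, 3]; then c[k] = T[1,1,k] / (a[1]·b[1]) = [-4, 6, 2] / 2 = [-2, 3, 1].
Expanding [1, 0] ⊗ [2, -3, 3] ⊗ [-2, 3, 1] reproduces all 18 entries of T, so T = [1, 0] ⊗ [2, -3, 3] ⊗ [-2, 3, 1] and rank(T) ≤ 1.
These bounds meet, so rank(T) = 1.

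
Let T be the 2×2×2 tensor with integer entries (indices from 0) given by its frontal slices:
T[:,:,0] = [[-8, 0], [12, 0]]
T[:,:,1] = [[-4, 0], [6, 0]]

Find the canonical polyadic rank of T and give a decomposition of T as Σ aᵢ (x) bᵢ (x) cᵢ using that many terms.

rank(T) = 1

Lower bound: T ≠ 0 (e.g. T[0,0,0] = -8), so rank(T) ≥ 1.
Upper bound: the mode-1 fibre T[:,0,0] = [-8, 12] gives a = [2, -3] (primitive direction); the mode-2 fibre T[0,:,0] = [-8, 0] gives b = [1, 0]; then c[k] = T[0,0,k] / (a[0]·b[0]) = [-8, -4] / 2 = [-4, -2].
Expanding [2, -3] (x) [1, 0] (x) [-4, -2] reproduces all 8 entries of T, so T = [2, -3] (x) [1, 0] (x) [-4, -2] and rank(T) ≤ 1.
These bounds meet, so rank(T) = 1.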